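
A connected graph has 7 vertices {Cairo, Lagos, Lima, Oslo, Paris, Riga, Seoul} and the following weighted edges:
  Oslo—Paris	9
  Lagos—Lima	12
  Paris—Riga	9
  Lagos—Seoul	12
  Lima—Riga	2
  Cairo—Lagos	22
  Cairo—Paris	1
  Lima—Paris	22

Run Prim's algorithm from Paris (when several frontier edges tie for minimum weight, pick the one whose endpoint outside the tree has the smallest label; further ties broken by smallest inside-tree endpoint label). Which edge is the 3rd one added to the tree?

Paris-Riga

Prim's algorithm from Paris:
Step 1: frontier [Cairo—Paris 1, Oslo—Paris 9, Paris—Riga 9, Lima—Paris 22] → take Cairo—Paris (1); add Cairo.
Step 2: frontier [Cairo—Lagos 22, Oslo—Paris 9, Paris—Riga 9, Lima—Paris 22] → take Oslo—Paris (9); add Oslo.
Step 3: frontier [Cairo—Lagos 22, Paris—Riga 9, Lima—Paris 22] → take Paris—Riga (9); add Riga.
Step 4: frontier [Cairo—Lagos 22, Lima—Paris 22, Lima—Riga 2] → take Lima—Riga (2); add Lima.
Step 5: frontier [Cairo—Lagos 22, Lagos—Lima 12] → take Lagos—Lima (12); add Lagos.
Step 6: frontier [Lagos—Seoul 12] → take Lagos—Seoul (12); add Seoul.
The 3rd edge added is Paris—Riga.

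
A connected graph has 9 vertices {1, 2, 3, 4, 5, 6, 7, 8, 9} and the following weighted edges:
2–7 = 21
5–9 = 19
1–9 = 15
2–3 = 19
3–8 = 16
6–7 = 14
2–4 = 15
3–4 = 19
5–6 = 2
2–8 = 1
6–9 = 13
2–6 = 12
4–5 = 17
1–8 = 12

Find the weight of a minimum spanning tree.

85

Sort edges by weight, then run Kruskal:
2–8 (1): add — endpoints in different components.
5–6 (2): add — endpoints in different components.
1–8 (12): add — endpoints in different components.
2–6 (12): add — endpoints in different components.
6–9 (13): add — endpoints in different components.
6–7 (14): add — endpoints in different components.
1–9 (15): skip — 1 and 9 already connected.
2–4 (15): add — endpoints in different components.
3–8 (16): add — endpoints in different components.
MST edges: 2–8, 5–6, 1–8, 2–6, 6–9, 6–7, 2–4, 3–8; total weight 1+2+12+12+13+14+15+16 = 85.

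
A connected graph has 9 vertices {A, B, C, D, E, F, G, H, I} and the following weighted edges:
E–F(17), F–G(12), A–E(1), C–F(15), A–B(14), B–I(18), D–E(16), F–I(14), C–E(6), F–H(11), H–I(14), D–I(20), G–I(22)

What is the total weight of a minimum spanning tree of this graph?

Prim, starting at G.
Step 1: frontier [F–G 12, G–I 22] → take F–G (12); add F.
Step 2: frontier [F–H 11, F–I 14, C–F 15, E–F 17, G–I 22] → take F–H (11); add H.
Step 3: frontier [F–I 14, C–F 15, E–F 17, G–I 22, H–I 14] → take F–I (14); add I.
Step 4: frontier [C–F 15, E–F 17, B–I 18, D–I 20] → take C–F (15); add C.
Step 5: frontier [C–E 6, E–F 17, B–I 18, D–I 20] → take C–E (6); add E.
Step 6: frontier [A–E 1, D–E 16, B–I 18, D–I 20] → take A–E (1); add A.
Step 7: frontier [A–B 14, D–E 16, B–I 18, D–I 20] → take A–B (14); add B.
Step 8: frontier [D–E 16, D–I 20] → take D–E (16); add D.
MST edges: F–G, F–H, F–I, C–F, C–E, A–E, A–B, D–E; total weight 12+11+14+15+6+1+14+16 = 89.

89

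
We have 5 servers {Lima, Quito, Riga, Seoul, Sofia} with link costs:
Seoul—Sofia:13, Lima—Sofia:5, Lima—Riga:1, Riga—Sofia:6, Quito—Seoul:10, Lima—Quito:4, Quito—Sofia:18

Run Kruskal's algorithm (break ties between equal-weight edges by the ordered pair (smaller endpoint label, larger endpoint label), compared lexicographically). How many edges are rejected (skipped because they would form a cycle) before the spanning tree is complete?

1

Kruskal: consider edges lightest-first.
Lima—Riga (1): add. Components now {Seoul} {Sofia} {Quito} {Lima,Riga}
Lima—Quito (4): add. Components now {Seoul} {Sofia} {Lima,Quito,Riga}
Lima—Sofia (5): add. Components now {Seoul} {Lima,Quito,Riga,Sofia}
Riga—Sofia (6): skip — Sofia and Riga already connected.
Quito—Seoul (10): add. Components now {Lima,Quito,Riga,Seoul,Sofia}
Edges rejected before the tree was complete: 1.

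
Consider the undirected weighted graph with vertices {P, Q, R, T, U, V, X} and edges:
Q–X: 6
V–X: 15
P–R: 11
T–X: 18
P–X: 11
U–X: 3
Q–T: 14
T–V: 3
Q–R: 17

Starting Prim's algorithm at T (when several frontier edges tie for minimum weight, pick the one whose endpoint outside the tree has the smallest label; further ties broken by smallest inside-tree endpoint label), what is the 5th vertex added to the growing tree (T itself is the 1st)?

Prim, starting at T.
Step 1: frontier [T–V 3, Q–T 14, T–X 18] → take T–V (3); add V.
Step 2: frontier [Q–T 14, T–X 18, V–X 15] → take Q–T (14); add Q.
Step 3: frontier [Q–X 6, Q–R 17, T–X 18, V–X 15] → take Q–X (6); add X.
Step 4: frontier [Q–R 17, U–X 3, P–X 11] → take U–X (3); add U.
Step 5: frontier [Q–R 17, P–X 11] → take P–X (11); add P.
Step 6: frontier [P–R 11, Q–R 17] → take P–R (11); add R.
Vertex order: T, V, Q, X, U, P, R. The 5th vertex is U.

U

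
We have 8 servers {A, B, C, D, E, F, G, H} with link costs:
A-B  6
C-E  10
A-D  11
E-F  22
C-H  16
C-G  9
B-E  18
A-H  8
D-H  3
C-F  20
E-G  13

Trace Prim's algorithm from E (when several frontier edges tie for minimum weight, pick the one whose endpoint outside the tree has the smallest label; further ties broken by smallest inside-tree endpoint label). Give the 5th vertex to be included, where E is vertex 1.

Prim, starting at E.
Step 1: frontier [C-E 10, E-G 13, B-E 18, E-F 22] → take C-E (10); add C.
Step 2: frontier [C-G 9, C-H 16, C-F 20, E-G 13, B-E 18, E-F 22] → take C-G (9); add G.
Step 3: frontier [C-H 16, C-F 20, B-E 18, E-F 22] → take C-H (16); add H.
Step 4: frontier [C-F 20, B-E 18, E-F 22, D-H 3, A-H 8] → take D-H (3); add D.
Step 5: frontier [C-F 20, A-D 11, B-E 18, E-F 22, A-H 8] → take A-H (8); add A.
Step 6: frontier [A-B 6, C-F 20, B-E 18, E-F 22] → take A-B (6); add B.
Step 7: frontier [C-F 20, E-F 22] → take C-F (20); add F.
Vertex order: E, C, G, H, D, A, B, F. The 5th vertex is D.

D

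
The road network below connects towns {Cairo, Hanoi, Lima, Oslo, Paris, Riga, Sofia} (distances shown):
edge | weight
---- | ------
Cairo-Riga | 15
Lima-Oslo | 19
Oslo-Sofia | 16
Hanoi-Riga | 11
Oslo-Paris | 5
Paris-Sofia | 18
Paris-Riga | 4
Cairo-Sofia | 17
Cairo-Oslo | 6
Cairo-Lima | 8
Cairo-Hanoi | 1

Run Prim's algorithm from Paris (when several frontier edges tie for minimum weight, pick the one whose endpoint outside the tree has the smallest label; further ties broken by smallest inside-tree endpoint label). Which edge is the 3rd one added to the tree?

Prim, starting at Paris.
Step 1: cheapest edge leaving the tree is Paris-Riga (4); add Riga.
Step 2: cheapest edge leaving the tree is Oslo-Paris (5); add Oslo.
Step 3: cheapest edge leaving the tree is Cairo-Oslo (6); add Cairo.
Step 4: cheapest edge leaving the tree is Cairo-Hanoi (1); add Hanoi.
Step 5: cheapest edge leaving the tree is Cairo-Lima (8); add Lima.
Step 6: cheapest edge leaving the tree is Oslo-Sofia (16); add Sofia.
The 3rd edge added is Cairo-Oslo.

Cairo-Oslo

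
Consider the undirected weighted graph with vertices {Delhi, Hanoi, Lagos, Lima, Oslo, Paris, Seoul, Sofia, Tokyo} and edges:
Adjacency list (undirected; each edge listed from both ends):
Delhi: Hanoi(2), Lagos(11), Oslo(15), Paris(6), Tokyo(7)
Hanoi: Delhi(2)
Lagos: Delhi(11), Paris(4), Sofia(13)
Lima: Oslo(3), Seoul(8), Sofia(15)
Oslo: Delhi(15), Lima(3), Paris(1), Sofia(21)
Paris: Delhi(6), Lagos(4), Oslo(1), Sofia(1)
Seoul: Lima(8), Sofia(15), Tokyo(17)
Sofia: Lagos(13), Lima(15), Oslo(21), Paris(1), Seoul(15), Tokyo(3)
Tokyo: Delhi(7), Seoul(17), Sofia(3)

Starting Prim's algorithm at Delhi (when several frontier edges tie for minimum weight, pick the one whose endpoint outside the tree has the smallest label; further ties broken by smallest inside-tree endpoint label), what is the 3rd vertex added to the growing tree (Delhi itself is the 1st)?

Paris

Grow the tree from Delhi using Prim:
Step 1: cheapest edge leaving the tree is Delhi-Hanoi (2); add Hanoi.
Step 2: cheapest edge leaving the tree is Delhi-Paris (6); add Paris.
Step 3: cheapest edge leaving the tree is Oslo-Paris (1); add Oslo.
Step 4: cheapest edge leaving the tree is Paris-Sofia (1); add Sofia.
Step 5: cheapest edge leaving the tree is Lima-Oslo (3); add Lima.
Step 6: cheapest edge leaving the tree is Sofia-Tokyo (3); add Tokyo.
Step 7: cheapest edge leaving the tree is Lagos-Paris (4); add Lagos.
Step 8: cheapest edge leaving the tree is Lima-Seoul (8); add Seoul.
Vertex order: Delhi, Hanoi, Paris, Oslo, Sofia, Lima, Tokyo, Lagos, Seoul. The 3rd vertex is Paris.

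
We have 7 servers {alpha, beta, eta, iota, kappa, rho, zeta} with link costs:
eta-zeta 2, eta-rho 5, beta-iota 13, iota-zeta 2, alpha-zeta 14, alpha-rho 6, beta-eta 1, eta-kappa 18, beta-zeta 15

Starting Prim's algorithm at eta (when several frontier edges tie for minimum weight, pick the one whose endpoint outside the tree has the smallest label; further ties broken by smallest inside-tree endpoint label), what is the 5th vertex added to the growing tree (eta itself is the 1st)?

Prim's algorithm from eta:
Step 1: frontier [beta-eta 1, eta-zeta 2, eta-rho 5, eta-kappa 18] → take beta-eta (1); add beta.
Step 2: frontier [beta-iota 13, beta-zeta 15, eta-zeta 2, eta-rho 5, eta-kappa 18] → take eta-zeta (2); add zeta.
Step 3: frontier [beta-iota 13, eta-rho 5, eta-kappa 18, iota-zeta 2, alpha-zeta 14] → take iota-zeta (2); add iota.
Step 4: frontier [eta-rho 5, eta-kappa 18, alpha-zeta 14] → take eta-rho (5); add rho.
Step 5: frontier [eta-kappa 18, alpha-rho 6, alpha-zeta 14] → take alpha-rho (6); add alpha.
Step 6: frontier [eta-kappa 18] → take eta-kappa (18); add kappa.
Vertex order: eta, beta, zeta, iota, rho, alpha, kappa. The 5th vertex is rho.

rho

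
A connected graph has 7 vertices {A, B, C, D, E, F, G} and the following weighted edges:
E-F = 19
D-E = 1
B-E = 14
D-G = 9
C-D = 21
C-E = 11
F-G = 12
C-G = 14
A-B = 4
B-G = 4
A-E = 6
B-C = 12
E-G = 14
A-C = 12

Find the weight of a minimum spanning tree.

Prim, starting at G.
Step 1: frontier [B-G 4, D-G 9, F-G 12, C-G 14, E-G 14] → take B-G (4); add B.
Step 2: frontier [A-B 4, B-C 12, B-E 14, D-G 9, F-G 12, C-G 14, E-G 14] → take A-B (4); add A.
Step 3: frontier [A-E 6, A-C 12, B-C 12, B-E 14, D-G 9, F-G 12, C-G 14, E-G 14] → take A-E (6); add E.
Step 4: frontier [A-C 12, B-C 12, D-E 1, C-E 11, E-F 19, D-G 9, F-G 12, C-G 14] → take D-E (1); add D.
Step 5: frontier [A-C 12, B-C 12, C-D 21, C-E 11, E-F 19, F-G 12, C-G 14] → take C-E (11); add C.
Step 6: frontier [E-F 19, F-G 12] → take F-G (12); add F.
MST edges: B-G, A-B, A-E, D-E, C-E, F-G; total weight 4+4+6+1+11+12 = 38.

38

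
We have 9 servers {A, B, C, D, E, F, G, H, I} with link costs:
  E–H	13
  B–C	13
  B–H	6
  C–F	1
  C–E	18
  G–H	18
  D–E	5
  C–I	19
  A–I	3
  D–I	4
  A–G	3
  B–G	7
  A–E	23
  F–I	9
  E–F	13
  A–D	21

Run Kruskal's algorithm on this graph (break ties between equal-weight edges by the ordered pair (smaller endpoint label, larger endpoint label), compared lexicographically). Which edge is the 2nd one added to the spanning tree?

Kruskal: consider edges lightest-first.
C–F (1): add — endpoints in different components.
A–G (3): add — endpoints in different components.
A–I (3): add — endpoints in different components.
D–I (4): add — endpoints in different components.
D–E (5): add — endpoints in different components.
B–H (6): add — endpoints in different components.
B–G (7): add — endpoints in different components.
F–I (9): add — endpoints in different components.
The 2nd edge added is A–G.

A-G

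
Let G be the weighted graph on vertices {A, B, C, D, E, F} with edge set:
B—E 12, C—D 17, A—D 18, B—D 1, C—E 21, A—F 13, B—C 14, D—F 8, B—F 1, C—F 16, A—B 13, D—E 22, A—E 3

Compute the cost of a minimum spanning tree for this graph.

31

Prim, starting at A.
Step 1: cheapest edge leaving the tree is A—E (3); add E.
Step 2: cheapest edge leaving the tree is B—E (12); add B.
Step 3: cheapest edge leaving the tree is B—D (1); add D.
Step 4: cheapest edge leaving the tree is B—F (1); add F.
Step 5: cheapest edge leaving the tree is B—C (14); add C.
MST edges: A—E, B—E, B—D, B—F, B—C; total weight 3+12+1+1+14 = 31.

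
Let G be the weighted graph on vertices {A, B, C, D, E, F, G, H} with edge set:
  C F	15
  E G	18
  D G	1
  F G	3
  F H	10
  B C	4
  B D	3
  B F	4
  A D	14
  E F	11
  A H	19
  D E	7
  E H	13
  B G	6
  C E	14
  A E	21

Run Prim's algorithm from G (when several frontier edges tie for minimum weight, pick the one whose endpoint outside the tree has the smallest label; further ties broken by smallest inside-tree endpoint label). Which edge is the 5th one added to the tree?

Grow the tree from G using Prim:
Step 1: cheapest edge leaving the tree is D G (1); add D.
Step 2: cheapest edge leaving the tree is B D (3); add B.
Step 3: cheapest edge leaving the tree is F G (3); add F.
Step 4: cheapest edge leaving the tree is B C (4); add C.
Step 5: cheapest edge leaving the tree is D E (7); add E.
Step 6: cheapest edge leaving the tree is F H (10); add H.
Step 7: cheapest edge leaving the tree is A D (14); add A.
The 5th edge added is D E.

D-E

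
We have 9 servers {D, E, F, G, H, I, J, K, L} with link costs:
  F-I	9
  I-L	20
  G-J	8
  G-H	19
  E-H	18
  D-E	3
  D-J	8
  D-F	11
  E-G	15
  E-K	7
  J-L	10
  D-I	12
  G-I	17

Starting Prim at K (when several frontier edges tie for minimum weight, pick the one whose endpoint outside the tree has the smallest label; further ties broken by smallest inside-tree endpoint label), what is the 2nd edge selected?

Grow the tree from K using Prim:
Step 1: frontier [E-K 7] → take E-K (7); add E.
Step 2: frontier [D-E 3, E-G 15, E-H 18] → take D-E (3); add D.
Step 3: frontier [D-J 8, D-F 11, D-I 12, E-G 15, E-H 18] → take D-J (8); add J.
Step 4: frontier [D-F 11, D-I 12, E-G 15, E-H 18, G-J 8, J-L 10] → take G-J (8); add G.
Step 5: frontier [D-F 11, D-I 12, E-H 18, G-I 17, G-H 19, J-L 10] → take J-L (10); add L.
Step 6: frontier [D-F 11, D-I 12, E-H 18, G-I 17, G-H 19, I-L 20] → take D-F (11); add F.
Step 7: frontier [D-I 12, E-H 18, F-I 9, G-I 17, G-H 19, I-L 20] → take F-I (9); add I.
Step 8: frontier [E-H 18, G-H 19] → take E-H (18); add H.
The 2nd edge added is D-E.

D-E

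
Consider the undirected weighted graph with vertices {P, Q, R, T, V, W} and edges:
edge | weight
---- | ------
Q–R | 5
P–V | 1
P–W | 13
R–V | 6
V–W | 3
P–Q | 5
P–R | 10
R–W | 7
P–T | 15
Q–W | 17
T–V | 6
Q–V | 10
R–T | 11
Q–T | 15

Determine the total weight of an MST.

Sort edges by weight, then run Kruskal:
P–V (1): add — endpoints in different components.
V–W (3): add — endpoints in different components.
P–Q (5): add — endpoints in different components.
Q–R (5): add — endpoints in different components.
R–V (6): skip — R and V already connected.
T–V (6): add — endpoints in different components.
MST edges: P–V, V–W, P–Q, Q–R, T–V; total weight 1+3+5+5+6 = 20.

20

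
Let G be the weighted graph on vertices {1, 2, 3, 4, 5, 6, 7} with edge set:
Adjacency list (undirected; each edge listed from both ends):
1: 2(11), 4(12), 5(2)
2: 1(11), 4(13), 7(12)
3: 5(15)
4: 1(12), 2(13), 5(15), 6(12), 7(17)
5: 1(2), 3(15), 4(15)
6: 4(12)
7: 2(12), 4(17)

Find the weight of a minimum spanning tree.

64

Prim, starting at 4.
Step 1: frontier [1–4 12, 4–6 12, 2–4 13, 4–5 15, 4–7 17] → take 1–4 (12); add 1.
Step 2: frontier [1–5 2, 1–2 11, 4–6 12, 2–4 13, 4–5 15, 4–7 17] → take 1–5 (2); add 5.
Step 3: frontier [1–2 11, 4–6 12, 2–4 13, 4–7 17, 3–5 15] → take 1–2 (11); add 2.
Step 4: frontier [2–7 12, 4–6 12, 4–7 17, 3–5 15] → take 4–6 (12); add 6.
Step 5: frontier [2–7 12, 4–7 17, 3–5 15] → take 2–7 (12); add 7.
Step 6: frontier [3–5 15] → take 3–5 (15); add 3.
MST edges: 1–4, 1–5, 1–2, 4–6, 2–7, 3–5; total weight 12+2+11+12+12+15 = 64.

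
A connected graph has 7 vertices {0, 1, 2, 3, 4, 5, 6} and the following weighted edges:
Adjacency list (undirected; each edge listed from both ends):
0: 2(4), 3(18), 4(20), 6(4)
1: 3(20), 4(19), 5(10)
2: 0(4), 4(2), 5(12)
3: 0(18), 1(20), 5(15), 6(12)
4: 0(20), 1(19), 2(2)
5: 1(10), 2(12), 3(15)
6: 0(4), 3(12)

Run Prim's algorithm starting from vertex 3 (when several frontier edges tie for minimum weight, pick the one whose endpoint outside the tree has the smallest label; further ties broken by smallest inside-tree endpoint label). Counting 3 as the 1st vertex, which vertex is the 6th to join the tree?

Grow the tree from 3 using Prim:
Step 1: cheapest edge leaving the tree is 3 6 (12); add 6.
Step 2: cheapest edge leaving the tree is 0 6 (4); add 0.
Step 3: cheapest edge leaving the tree is 0 2 (4); add 2.
Step 4: cheapest edge leaving the tree is 2 4 (2); add 4.
Step 5: cheapest edge leaving the tree is 2 5 (12); add 5.
Step 6: cheapest edge leaving the tree is 1 5 (10); add 1.
Vertex order: 3, 6, 0, 2, 4, 5, 1. The 6th vertex is 5.

5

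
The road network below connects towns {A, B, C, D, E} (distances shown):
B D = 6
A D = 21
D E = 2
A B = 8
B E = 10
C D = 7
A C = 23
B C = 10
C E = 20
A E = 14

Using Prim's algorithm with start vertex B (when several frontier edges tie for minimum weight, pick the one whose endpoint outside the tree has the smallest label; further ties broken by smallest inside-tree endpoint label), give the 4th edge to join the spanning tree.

A-B

Prim's algorithm from B:
Step 1: frontier [B D 6, A B 8, B C 10, B E 10] → take B D (6); add D.
Step 2: frontier [A B 8, B C 10, B E 10, D E 2, C D 7, A D 21] → take D E (2); add E.
Step 3: frontier [A B 8, B C 10, C D 7, A D 21, A E 14, C E 20] → take C D (7); add C.
Step 4: frontier [A B 8, A C 23, A D 21, A E 14] → take A B (8); add A.
The 4th edge added is A B.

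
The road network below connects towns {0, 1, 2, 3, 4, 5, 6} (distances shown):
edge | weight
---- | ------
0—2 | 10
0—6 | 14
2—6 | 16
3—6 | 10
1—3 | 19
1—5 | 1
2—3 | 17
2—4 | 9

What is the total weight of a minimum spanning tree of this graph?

63

Grow the tree from 3 using Prim:
Step 1: cheapest edge leaving the tree is 3—6 (10); add 6.
Step 2: cheapest edge leaving the tree is 0—6 (14); add 0.
Step 3: cheapest edge leaving the tree is 0—2 (10); add 2.
Step 4: cheapest edge leaving the tree is 2—4 (9); add 4.
Step 5: cheapest edge leaving the tree is 1—3 (19); add 1.
Step 6: cheapest edge leaving the tree is 1—5 (1); add 5.
MST edges: 3—6, 0—6, 0—2, 2—4, 1—3, 1—5; total weight 10+14+10+9+19+1 = 63.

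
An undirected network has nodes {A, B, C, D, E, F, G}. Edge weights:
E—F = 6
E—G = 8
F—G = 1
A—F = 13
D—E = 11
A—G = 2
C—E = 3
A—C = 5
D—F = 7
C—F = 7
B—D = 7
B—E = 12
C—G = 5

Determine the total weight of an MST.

25

Kruskal's algorithm — process edges by increasing weight (ties by edge label):
F—G (1): add — endpoints in different components.
A—G (2): add — endpoints in different components.
C—E (3): add — endpoints in different components.
A—C (5): add — endpoints in different components.
C—G (5): skip — C and G already connected.
E—F (6): skip — E and F already connected.
B—D (7): add — endpoints in different components.
C—F (7): skip — C and F already connected.
D—F (7): add — endpoints in different components.
MST edges: F—G, A—G, C—E, A—C, B—D, D—F; total weight 1+2+3+5+7+7 = 25.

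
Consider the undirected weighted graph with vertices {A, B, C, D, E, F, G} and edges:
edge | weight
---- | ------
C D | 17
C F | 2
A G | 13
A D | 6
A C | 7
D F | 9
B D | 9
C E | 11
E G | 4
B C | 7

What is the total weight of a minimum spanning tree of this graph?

Prim, starting at A.
Step 1: frontier [A D 6, A C 7, A G 13] → take A D (6); add D.
Step 2: frontier [A C 7, A G 13, B D 9, D F 9, C D 17] → take A C (7); add C.
Step 3: frontier [A G 13, C F 2, B C 7, C E 11, B D 9, D F 9] → take C F (2); add F.
Step 4: frontier [A G 13, B C 7, C E 11, B D 9] → take B C (7); add B.
Step 5: frontier [A G 13, C E 11] → take C E (11); add E.
Step 6: frontier [A G 13, E G 4] → take E G (4); add G.
MST edges: A D, A C, C F, B C, C E, E G; total weight 6+7+2+7+11+4 = 37.

37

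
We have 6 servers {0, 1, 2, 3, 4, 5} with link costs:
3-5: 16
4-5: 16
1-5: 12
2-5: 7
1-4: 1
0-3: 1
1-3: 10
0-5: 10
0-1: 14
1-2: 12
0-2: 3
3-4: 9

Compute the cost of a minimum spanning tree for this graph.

Kruskal: consider edges lightest-first.
0-3 (1): add — endpoints in different components.
1-4 (1): add — endpoints in different components.
0-2 (3): add — endpoints in different components.
2-5 (7): add — endpoints in different components.
3-4 (9): add — endpoints in different components.
MST edges: 0-3, 1-4, 0-2, 2-5, 3-4; total weight 1+1+3+7+9 = 21.

21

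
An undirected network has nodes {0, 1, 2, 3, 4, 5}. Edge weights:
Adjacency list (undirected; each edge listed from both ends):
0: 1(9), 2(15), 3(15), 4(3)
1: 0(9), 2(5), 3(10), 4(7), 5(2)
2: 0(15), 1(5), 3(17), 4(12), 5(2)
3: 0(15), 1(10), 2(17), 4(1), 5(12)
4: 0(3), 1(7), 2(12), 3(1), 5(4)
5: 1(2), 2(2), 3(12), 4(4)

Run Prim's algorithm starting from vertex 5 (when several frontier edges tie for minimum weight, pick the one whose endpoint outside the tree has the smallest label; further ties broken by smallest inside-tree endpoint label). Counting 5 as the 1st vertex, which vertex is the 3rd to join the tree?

Prim, starting at 5.
Step 1: frontier [1—5 2, 2—5 2, 4—5 4, 3—5 12] → take 1—5 (2); add 1.
Step 2: frontier [1—2 5, 1—4 7, 0—1 9, 1—3 10, 2—5 2, 4—5 4, 3—5 12] → take 2—5 (2); add 2.
Step 3: frontier [1—4 7, 0—1 9, 1—3 10, 2—4 12, 0—2 15, 2—3 17, 4—5 4, 3—5 12] → take 4—5 (4); add 4.
Step 4: frontier [0—1 9, 1—3 10, 0—2 15, 2—3 17, 3—4 1, 0—4 3, 3—5 12] → take 3—4 (1); add 3.
Step 5: frontier [0—1 9, 0—2 15, 0—3 15, 0—4 3] → take 0—4 (3); add 0.
Vertex order: 5, 1, 2, 4, 3, 0. The 3rd vertex is 2.

2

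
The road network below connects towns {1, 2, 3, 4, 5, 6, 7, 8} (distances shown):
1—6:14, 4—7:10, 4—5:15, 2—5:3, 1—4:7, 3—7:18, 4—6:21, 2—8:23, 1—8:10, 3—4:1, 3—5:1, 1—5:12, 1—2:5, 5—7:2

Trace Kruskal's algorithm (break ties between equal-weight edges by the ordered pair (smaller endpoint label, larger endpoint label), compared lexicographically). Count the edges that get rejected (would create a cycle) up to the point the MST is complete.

Sort edges by weight, then run Kruskal:
3—4 (1): add — endpoints in different components.
3—5 (1): add — endpoints in different components.
5—7 (2): add — endpoints in different components.
2—5 (3): add — endpoints in different components.
1—2 (5): add — endpoints in different components.
1—4 (7): skip — 1 and 4 already connected.
1—8 (10): add — endpoints in different components.
4—7 (10): skip — 4 and 7 already connected.
1—5 (12): skip — 1 and 5 already connected.
1—6 (14): add — endpoints in different components.
Edges rejected before the tree was complete: 3.

3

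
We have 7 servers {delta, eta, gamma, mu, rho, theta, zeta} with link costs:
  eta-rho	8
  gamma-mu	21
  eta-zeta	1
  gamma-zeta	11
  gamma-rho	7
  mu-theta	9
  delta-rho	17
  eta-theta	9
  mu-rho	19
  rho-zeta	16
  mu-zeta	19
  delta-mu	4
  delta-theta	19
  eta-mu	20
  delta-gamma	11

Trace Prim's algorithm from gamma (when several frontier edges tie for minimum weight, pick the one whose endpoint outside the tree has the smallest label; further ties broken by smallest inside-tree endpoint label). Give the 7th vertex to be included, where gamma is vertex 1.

Prim's algorithm from gamma:
Step 1: cheapest edge leaving the tree is gamma-rho (7); add rho.
Step 2: cheapest edge leaving the tree is eta-rho (8); add eta.
Step 3: cheapest edge leaving the tree is eta-zeta (1); add zeta.
Step 4: cheapest edge leaving the tree is eta-theta (9); add theta.
Step 5: cheapest edge leaving the tree is mu-theta (9); add mu.
Step 6: cheapest edge leaving the tree is delta-mu (4); add delta.
Vertex order: gamma, rho, eta, zeta, theta, mu, delta. The 7th vertex is delta.

delta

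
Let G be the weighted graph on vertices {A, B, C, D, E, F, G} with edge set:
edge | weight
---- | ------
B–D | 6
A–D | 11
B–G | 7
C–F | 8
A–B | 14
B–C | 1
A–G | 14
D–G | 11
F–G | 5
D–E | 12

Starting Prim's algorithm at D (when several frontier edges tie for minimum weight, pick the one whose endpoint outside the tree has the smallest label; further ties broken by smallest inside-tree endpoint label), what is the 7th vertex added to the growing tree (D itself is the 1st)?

E

Grow the tree from D using Prim:
Step 1: frontier [B–D 6, A–D 11, D–G 11, D–E 12] → take B–D (6); add B.
Step 2: frontier [B–C 1, B–G 7, A–B 14, A–D 11, D–G 11, D–E 12] → take B–C (1); add C.
Step 3: frontier [B–G 7, A–B 14, C–F 8, A–D 11, D–G 11, D–E 12] → take B–G (7); add G.
Step 4: frontier [A–B 14, C–F 8, A–D 11, D–E 12, F–G 5, A–G 14] → take F–G (5); add F.
Step 5: frontier [A–B 14, A–D 11, D–E 12, A–G 14] → take A–D (11); add A.
Step 6: frontier [D–E 12] → take D–E (12); add E.
Vertex order: D, B, C, G, F, A, E. The 7th vertex is E.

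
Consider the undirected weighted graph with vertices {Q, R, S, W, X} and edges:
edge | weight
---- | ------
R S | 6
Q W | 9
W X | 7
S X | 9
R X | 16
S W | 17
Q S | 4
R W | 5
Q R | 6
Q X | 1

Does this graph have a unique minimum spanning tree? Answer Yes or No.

Kruskal's algorithm — process edges by increasing weight (ties by edge label):
Q X (1): add — endpoints in different components.
Q S (4): add — endpoints in different components.
R W (5): add — endpoints in different components.
Q R (6): add — endpoints in different components.
Non-tree edge R S has weight 6, equal to the heaviest edge on its tree cycle — swapping gives another MST of the same weight. Not unique.

No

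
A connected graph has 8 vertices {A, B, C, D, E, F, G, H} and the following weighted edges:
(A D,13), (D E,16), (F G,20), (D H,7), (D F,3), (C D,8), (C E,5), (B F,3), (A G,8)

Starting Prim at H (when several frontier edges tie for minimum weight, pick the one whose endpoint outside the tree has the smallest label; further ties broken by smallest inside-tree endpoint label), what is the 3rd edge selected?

B-F

Prim, starting at H.
Step 1: cheapest edge leaving the tree is D H (7); add D.
Step 2: cheapest edge leaving the tree is D F (3); add F.
Step 3: cheapest edge leaving the tree is B F (3); add B.
Step 4: cheapest edge leaving the tree is C D (8); add C.
Step 5: cheapest edge leaving the tree is C E (5); add E.
Step 6: cheapest edge leaving the tree is A D (13); add A.
Step 7: cheapest edge leaving the tree is A G (8); add G.
The 3rd edge added is B F.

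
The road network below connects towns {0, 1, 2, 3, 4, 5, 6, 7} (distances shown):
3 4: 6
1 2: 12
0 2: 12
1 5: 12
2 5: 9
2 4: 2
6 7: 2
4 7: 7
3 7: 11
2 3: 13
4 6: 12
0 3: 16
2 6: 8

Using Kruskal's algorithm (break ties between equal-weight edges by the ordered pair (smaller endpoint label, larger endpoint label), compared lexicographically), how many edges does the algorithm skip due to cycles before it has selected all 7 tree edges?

Kruskal's algorithm — process edges by increasing weight (ties by edge label):
2 4 (2): add — endpoints in different components.
6 7 (2): add — endpoints in different components.
3 4 (6): add — endpoints in different components.
4 7 (7): add — endpoints in different components.
2 6 (8): skip — 2 and 6 already connected.
2 5 (9): add — endpoints in different components.
3 7 (11): skip — 3 and 7 already connected.
0 2 (12): add — endpoints in different components.
1 2 (12): add — endpoints in different components.
Edges rejected before the tree was complete: 2.

2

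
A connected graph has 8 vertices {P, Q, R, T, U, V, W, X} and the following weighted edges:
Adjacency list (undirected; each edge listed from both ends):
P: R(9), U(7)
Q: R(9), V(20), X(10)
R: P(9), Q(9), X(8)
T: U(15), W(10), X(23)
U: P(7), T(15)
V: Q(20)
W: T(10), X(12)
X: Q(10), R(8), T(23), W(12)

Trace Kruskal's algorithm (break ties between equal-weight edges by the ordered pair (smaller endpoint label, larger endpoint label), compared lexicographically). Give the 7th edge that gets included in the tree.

Q-V

Kruskal's algorithm — process edges by increasing weight (ties by edge label):
P—U (7): add — endpoints in different components.
R—X (8): add — endpoints in different components.
P—R (9): add — endpoints in different components.
Q—R (9): add — endpoints in different components.
Q—X (10): skip — X and Q already connected.
T—W (10): add — endpoints in different components.
W—X (12): add — endpoints in different components.
T—U (15): skip — T and U already connected.
Q—V (20): add — endpoints in different components.
The 7th edge added is Q—V.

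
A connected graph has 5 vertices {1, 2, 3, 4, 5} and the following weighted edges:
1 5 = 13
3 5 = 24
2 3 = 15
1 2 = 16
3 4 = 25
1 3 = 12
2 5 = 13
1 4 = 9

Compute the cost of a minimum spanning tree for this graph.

47

Prim, starting at 3.
Step 1: cheapest edge leaving the tree is 1 3 (12); add 1.
Step 2: cheapest edge leaving the tree is 1 4 (9); add 4.
Step 3: cheapest edge leaving the tree is 1 5 (13); add 5.
Step 4: cheapest edge leaving the tree is 2 5 (13); add 2.
MST edges: 1 3, 1 4, 1 5, 2 5; total weight 12+9+13+13 = 47.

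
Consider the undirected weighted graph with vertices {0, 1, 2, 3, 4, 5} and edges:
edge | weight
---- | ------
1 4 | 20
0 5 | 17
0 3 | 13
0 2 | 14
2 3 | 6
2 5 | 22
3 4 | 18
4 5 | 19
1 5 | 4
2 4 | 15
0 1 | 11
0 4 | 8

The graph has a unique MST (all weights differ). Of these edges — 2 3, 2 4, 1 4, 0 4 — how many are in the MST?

2

Kruskal: consider edges lightest-first.
1 5 (4): add — endpoints in different components.
2 3 (6): add — endpoints in different components.
0 4 (8): add — endpoints in different components.
0 1 (11): add — endpoints in different components.
0 3 (13): add — endpoints in different components.
MST edge set: {1 5, 2 3, 0 4, 0 1, 0 3}.
Of the listed edges, {2 3, 0 4} are in the MST → 2.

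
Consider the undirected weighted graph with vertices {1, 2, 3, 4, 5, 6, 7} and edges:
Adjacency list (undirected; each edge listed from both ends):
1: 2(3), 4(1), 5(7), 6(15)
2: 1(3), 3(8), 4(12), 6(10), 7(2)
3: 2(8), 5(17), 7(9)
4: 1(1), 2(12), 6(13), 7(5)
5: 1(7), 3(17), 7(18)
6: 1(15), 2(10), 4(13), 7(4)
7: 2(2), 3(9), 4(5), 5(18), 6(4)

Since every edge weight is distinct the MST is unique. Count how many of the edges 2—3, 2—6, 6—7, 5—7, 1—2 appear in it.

3

Sort edges by weight, then run Kruskal:
1—4 (1): add — endpoints in different components.
2—7 (2): add — endpoints in different components.
1—2 (3): add — endpoints in different components.
6—7 (4): add — endpoints in different components.
4—7 (5): skip — 4 and 7 already connected.
1—5 (7): add — endpoints in different components.
2—3 (8): add — endpoints in different components.
MST edge set: {1—4, 2—7, 1—2, 6—7, 1—5, 2—3}.
Of the listed edges, {2—3, 6—7, 1—2} are in the MST → 3.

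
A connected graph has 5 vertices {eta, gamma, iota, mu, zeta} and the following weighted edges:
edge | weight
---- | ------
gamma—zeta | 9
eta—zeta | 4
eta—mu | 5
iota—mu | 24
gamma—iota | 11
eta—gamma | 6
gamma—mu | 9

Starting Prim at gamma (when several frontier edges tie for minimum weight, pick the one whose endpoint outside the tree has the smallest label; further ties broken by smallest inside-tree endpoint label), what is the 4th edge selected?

Prim's algorithm from gamma:
Step 1: cheapest edge leaving the tree is eta—gamma (6); add eta.
Step 2: cheapest edge leaving the tree is eta—zeta (4); add zeta.
Step 3: cheapest edge leaving the tree is eta—mu (5); add mu.
Step 4: cheapest edge leaving the tree is gamma—iota (11); add iota.
The 4th edge added is gamma—iota.

gamma-iota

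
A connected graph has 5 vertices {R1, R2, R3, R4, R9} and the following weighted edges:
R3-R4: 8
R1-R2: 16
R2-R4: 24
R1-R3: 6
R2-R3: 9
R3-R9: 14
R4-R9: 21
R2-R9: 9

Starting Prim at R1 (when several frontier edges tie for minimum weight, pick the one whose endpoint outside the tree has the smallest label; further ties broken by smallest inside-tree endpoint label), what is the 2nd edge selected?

R3-R4

Prim, starting at R1.
Step 1: cheapest edge leaving the tree is R1-R3 (6); add R3.
Step 2: cheapest edge leaving the tree is R3-R4 (8); add R4.
Step 3: cheapest edge leaving the tree is R2-R3 (9); add R2.
Step 4: cheapest edge leaving the tree is R2-R9 (9); add R9.
The 2nd edge added is R3-R4.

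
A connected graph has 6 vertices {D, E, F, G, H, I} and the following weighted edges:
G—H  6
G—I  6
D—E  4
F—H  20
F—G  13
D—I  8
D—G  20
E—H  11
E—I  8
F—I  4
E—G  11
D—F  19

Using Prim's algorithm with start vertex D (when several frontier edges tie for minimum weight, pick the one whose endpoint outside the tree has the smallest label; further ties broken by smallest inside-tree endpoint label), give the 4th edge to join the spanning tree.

G-I

Prim, starting at D.
Step 1: frontier [D—E 4, D—I 8, D—F 19, D—G 20] → take D—E (4); add E.
Step 2: frontier [D—I 8, D—F 19, D—G 20, E—I 8, E—G 11, E—H 11] → take D—I (8); add I.
Step 3: frontier [D—F 19, D—G 20, E—G 11, E—H 11, F—I 4, G—I 6] → take F—I (4); add F.
Step 4: frontier [D—G 20, E—G 11, E—H 11, F—G 13, F—H 20, G—I 6] → take G—I (6); add G.
Step 5: frontier [E—H 11, F—H 20, G—H 6] → take G—H (6); add H.
The 4th edge added is G—I.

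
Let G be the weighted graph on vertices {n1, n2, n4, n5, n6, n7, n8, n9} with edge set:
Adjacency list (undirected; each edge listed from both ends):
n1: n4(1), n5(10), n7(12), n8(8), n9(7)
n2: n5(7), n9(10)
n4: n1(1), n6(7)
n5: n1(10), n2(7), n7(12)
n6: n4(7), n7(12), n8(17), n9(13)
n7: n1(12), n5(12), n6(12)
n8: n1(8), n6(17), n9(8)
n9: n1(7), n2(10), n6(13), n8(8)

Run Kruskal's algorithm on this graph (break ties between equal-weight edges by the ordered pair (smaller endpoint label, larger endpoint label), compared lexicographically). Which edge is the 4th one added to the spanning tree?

n4-n6

Kruskal's algorithm — process edges by increasing weight (ties by edge label):
n1–n4 (1): add — endpoints in different components.
n1–n9 (7): add — endpoints in different components.
n2–n5 (7): add — endpoints in different components.
n4–n6 (7): add — endpoints in different components.
n1–n8 (8): add — endpoints in different components.
n8–n9 (8): skip — n9 and n8 already connected.
n1–n5 (10): add — endpoints in different components.
n2–n9 (10): skip — n2 and n9 already connected.
n1–n7 (12): add — endpoints in different components.
The 4th edge added is n4–n6.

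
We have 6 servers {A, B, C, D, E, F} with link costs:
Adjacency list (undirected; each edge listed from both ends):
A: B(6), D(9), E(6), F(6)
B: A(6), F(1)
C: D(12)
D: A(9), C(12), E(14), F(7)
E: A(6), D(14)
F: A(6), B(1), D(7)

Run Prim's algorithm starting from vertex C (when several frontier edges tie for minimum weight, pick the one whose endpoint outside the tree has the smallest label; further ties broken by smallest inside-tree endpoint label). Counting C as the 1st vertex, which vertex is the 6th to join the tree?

E

Prim, starting at C.
Step 1: cheapest edge leaving the tree is C—D (12); add D.
Step 2: cheapest edge leaving the tree is D—F (7); add F.
Step 3: cheapest edge leaving the tree is B—F (1); add B.
Step 4: cheapest edge leaving the tree is A—B (6); add A.
Step 5: cheapest edge leaving the tree is A—E (6); add E.
Vertex order: C, D, F, B, A, E. The 6th vertex is E.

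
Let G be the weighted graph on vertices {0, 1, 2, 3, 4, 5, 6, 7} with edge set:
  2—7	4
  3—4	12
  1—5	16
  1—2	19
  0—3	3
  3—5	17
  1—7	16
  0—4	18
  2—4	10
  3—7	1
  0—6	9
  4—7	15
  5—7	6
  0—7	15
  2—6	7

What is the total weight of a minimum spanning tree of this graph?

Sort edges by weight, then run Kruskal:
3—7 (1): add — endpoints in different components.
0—3 (3): add — endpoints in different components.
2—7 (4): add — endpoints in different components.
5—7 (6): add — endpoints in different components.
2—6 (7): add — endpoints in different components.
0—6 (9): skip — 0 and 6 already connected.
2—4 (10): add — endpoints in different components.
3—4 (12): skip — 3 and 4 already connected.
0—7 (15): skip — 0 and 7 already connected.
4—7 (15): skip — 4 and 7 already connected.
1—5 (16): add — endpoints in different components.
MST edges: 3—7, 0—3, 2—7, 5—7, 2—6, 2—4, 1—5; total weight 1+3+4+6+7+10+16 = 47.

47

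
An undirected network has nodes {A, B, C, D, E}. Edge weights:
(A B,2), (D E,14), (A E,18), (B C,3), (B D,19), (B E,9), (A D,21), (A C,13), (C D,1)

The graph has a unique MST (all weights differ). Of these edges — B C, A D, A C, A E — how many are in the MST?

1

Kruskal: consider edges lightest-first.
C D (1): add. Components now {A} {B} {C,D} {E}
A B (2): add. Components now {A,B} {C,D} {E}
B C (3): add. Components now {A,B,C,D} {E}
B E (9): add. Components now {A,B,C,D,E}
MST edge set: {C D, A B, B C, B E}.
Of the listed edges, {B C} are in the MST → 1.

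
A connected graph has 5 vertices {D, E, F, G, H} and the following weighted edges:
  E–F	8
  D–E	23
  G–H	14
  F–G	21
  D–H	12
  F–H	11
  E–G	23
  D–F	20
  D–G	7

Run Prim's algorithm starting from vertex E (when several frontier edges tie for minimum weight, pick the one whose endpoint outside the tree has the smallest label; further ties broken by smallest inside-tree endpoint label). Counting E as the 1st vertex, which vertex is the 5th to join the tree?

G

Prim, starting at E.
Step 1: cheapest edge leaving the tree is E–F (8); add F.
Step 2: cheapest edge leaving the tree is F–H (11); add H.
Step 3: cheapest edge leaving the tree is D–H (12); add D.
Step 4: cheapest edge leaving the tree is D–G (7); add G.
Vertex order: E, F, H, D, G. The 5th vertex is G.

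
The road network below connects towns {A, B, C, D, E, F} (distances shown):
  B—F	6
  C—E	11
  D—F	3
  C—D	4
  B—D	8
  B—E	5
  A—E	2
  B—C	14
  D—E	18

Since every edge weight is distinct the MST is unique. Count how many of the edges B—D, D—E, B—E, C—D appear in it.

Kruskal: consider edges lightest-first.
A—E (2): add — endpoints in different components.
D—F (3): add — endpoints in different components.
C—D (4): add — endpoints in different components.
B—E (5): add — endpoints in different components.
B—F (6): add — endpoints in different components.
MST edge set: {A—E, D—F, C—D, B—E, B—F}.
Of the listed edges, {B—E, C—D} are in the MST → 2.

2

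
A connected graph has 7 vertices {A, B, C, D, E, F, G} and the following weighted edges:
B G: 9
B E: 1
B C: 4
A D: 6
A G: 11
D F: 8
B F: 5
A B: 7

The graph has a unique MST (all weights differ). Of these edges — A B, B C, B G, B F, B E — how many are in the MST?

Sort edges by weight, then run Kruskal:
B E (1): add. Components now {A} {B,E} {C} {D} {F} {G}
B C (4): add. Components now {A} {B,C,E} {D} {F} {G}
B F (5): add. Components now {A} {B,C,E,F} {D} {G}
A D (6): add. Components now {A,D} {B,C,E,F} {G}
A B (7): add. Components now {A,B,C,D,E,F} {G}
D F (8): skip — D and F already connected.
B G (9): add. Components now {A,B,C,D,E,F,G}
MST edge set: {B E, B C, B F, A D, A B, B G}.
Of the listed edges, {A B, B C, B G, B F, B E} are in the MST → 5.

5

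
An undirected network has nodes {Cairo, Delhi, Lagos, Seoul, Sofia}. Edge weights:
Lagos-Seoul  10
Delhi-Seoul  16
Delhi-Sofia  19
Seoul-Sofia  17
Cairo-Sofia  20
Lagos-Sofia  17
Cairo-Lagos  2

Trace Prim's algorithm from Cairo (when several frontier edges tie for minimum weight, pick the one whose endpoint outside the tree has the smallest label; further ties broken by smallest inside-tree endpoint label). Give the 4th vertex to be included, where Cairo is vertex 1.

Prim, starting at Cairo.
Step 1: frontier [Cairo-Lagos 2, Cairo-Sofia 20] → take Cairo-Lagos (2); add Lagos.
Step 2: frontier [Cairo-Sofia 20, Lagos-Seoul 10, Lagos-Sofia 17] → take Lagos-Seoul (10); add Seoul.
Step 3: frontier [Cairo-Sofia 20, Lagos-Sofia 17, Delhi-Seoul 16, Seoul-Sofia 17] → take Delhi-Seoul (16); add Delhi.
Step 4: frontier [Cairo-Sofia 20, Delhi-Sofia 19, Lagos-Sofia 17, Seoul-Sofia 17] → take Lagos-Sofia (17); add Sofia.
Vertex order: Cairo, Lagos, Seoul, Delhi, Sofia. The 4th vertex is Delhi.

Delhi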